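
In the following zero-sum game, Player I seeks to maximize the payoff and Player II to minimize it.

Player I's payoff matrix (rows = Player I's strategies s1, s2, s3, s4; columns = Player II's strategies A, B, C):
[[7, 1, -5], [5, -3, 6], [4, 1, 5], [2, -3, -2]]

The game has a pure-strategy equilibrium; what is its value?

Row minima: -5, -3, 1, -3 → Player I's maximin is 1.
Column maxima: 7, 1, 6 → Player II's minimax is 1.
They coincide at (s3, B), so the value is 1.

1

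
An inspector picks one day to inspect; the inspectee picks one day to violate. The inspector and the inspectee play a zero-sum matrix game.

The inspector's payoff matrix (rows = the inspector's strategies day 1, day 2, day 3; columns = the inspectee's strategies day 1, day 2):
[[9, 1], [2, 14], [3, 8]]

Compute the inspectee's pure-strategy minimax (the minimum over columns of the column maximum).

The worst case (largest entry) in each column is day 1: 9, day 2: 14.
The best (smallest) of these is 9.

9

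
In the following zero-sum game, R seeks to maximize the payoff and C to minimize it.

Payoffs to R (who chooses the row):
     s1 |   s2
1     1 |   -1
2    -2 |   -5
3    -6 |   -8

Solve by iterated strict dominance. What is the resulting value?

Row 3 is strictly dominated by row 1 (1>-6, -1>-8); eliminate 3.
Column s1 is strictly dominated by s2 for C (-1<1, -5<-2); eliminate s1.
Row 2 is strictly dominated by row 1 (-1>-5); eliminate 2.
Only (1, s2) remains, with payoff -1.

-1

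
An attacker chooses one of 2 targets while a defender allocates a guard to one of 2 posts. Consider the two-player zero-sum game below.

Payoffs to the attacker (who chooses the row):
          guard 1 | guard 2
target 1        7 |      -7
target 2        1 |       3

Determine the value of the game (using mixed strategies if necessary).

7/4

Row minima are -7 and 1, so the attacker's maximin is 1; column maxima are 7 and 3, so the defender's minimax is 3. These differ, so the equilibrium is in mixed strategies.
Let the attacker play target 1 with probability p. The defender is indifferent when 7p + (1−p) = −7p + 3(1−p), giving p = 1/8.
Let the defender play guard 1 with probability q. The attacker is indifferent when 7q − 7(1−q) = q + 3(1−q), giving q = 5/8.
The value is 7·(5/8) + (-7)·(3/8) = 7/4.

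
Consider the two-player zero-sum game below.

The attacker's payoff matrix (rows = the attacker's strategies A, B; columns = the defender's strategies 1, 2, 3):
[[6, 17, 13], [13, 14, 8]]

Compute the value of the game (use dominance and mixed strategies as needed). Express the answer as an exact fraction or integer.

121/12

Column 2 is strictly dominated by 3 for the defender (it gives the attacker more in every row).
The remaining 2×2 game on (A, B) × (1, 3) has no saddle point. Let the attacker play A with probability p; indifference gives 6p + 13(1−p) = 13p + 8(1−p), so p = 5/12.
Similarly the defender's optimal q on 1 is 5/12, and the value is 6·(5/12) + (13)·(7/12) = 121/12.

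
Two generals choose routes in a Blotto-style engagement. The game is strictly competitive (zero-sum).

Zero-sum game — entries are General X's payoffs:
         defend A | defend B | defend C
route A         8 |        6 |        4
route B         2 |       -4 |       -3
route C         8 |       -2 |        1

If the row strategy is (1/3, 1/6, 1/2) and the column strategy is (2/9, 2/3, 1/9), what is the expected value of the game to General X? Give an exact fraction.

Against (2/9, 2/3, 1/9), each row's expected payoff is route A: 56/9; route B: -23/9; route C: 5/9.
Taking the (1/3, 1/6, 1/2)-weighted average: (1/3)·(56/9) + (1/6)·(-23/9) + (1/2)·(5/9) = 52/27.

52/27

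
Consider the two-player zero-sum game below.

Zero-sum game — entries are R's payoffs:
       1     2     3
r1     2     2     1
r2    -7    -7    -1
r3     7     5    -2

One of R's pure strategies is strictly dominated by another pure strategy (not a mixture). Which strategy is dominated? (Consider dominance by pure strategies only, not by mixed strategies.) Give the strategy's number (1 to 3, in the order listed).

Compare r2 with r1: 2 > -7, 2 > -7, 1 > -1.
So r1 strictly dominates r2 for R; r2 is strictly dominated.

2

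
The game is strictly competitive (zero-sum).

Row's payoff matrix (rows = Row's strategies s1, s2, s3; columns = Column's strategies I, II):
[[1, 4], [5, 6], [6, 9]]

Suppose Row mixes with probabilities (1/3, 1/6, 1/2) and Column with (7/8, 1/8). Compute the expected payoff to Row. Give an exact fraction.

Against (7/8, 1/8), each row's expected payoff is s1: 11/8; s2: 41/8; s3: 51/8.
Taking the (1/3, 1/6, 1/2)-weighted average: (1/3)·(11/8) + (1/6)·(41/8) + (1/2)·(51/8) = 9/2.

9/2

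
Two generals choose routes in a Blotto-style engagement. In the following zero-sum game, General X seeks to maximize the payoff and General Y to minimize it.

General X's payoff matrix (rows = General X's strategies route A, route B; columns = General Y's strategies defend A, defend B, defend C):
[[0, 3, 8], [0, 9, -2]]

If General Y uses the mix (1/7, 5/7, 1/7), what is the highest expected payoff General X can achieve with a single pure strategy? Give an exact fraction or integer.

43/7

route A: (0)·(1/7) + (3)·(5/7) + (8)·(1/7) = 23/7.
route B: (0)·(1/7) + (9)·(5/7) + (-2)·(1/7) = 43/7.
The best pure response is route B with expected payoff 43/7.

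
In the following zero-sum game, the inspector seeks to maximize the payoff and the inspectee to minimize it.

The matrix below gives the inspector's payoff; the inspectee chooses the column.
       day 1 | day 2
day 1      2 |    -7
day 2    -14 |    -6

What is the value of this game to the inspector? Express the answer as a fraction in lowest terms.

-110/17

Row minima are -7 and -14, so the inspector's maximin is -7; column maxima are 2 and -6, so the inspectee's minimax is -6. These differ, so the equilibrium is in mixed strategies.
Let the inspector play day 1 with probability p. The inspectee is indifferent when 2p − 14(1−p) = −7p − 6(1−p), giving p = 8/17.
Let the inspectee play day 1 with probability q. The inspector is indifferent when 2q − 7(1−q) = −14q − 6(1−q), giving q = 1/17.
The value is 2·(1/17) + (-7)·(16/17) = -110/17.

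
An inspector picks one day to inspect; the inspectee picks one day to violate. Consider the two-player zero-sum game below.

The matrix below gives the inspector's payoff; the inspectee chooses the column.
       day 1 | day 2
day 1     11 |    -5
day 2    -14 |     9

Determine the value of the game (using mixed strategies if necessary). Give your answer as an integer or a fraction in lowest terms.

Row minima are -5 and -14, so the inspector's maximin is -5; column maxima are 11 and 9, so the inspectee's minimax is 9. These differ, so the equilibrium is in mixed strategies.
Let the inspector play day 1 with probability p. The inspectee is indifferent when 11p − 14(1−p) = −5p + 9(1−p), giving p = 23/39.
Let the inspectee play day 1 with probability q. The inspector is indifferent when 11q − 5(1−q) = −14q + 9(1−q), giving q = 14/39.
The value is 11·(14/39) + (-5)·(25/39) = 29/39.

29/39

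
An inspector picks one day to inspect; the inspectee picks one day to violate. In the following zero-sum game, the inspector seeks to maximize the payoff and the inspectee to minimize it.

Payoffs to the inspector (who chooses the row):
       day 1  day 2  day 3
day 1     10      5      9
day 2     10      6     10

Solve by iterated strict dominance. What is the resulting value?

Column day 1 is strictly dominated by day 2 for the inspectee (5<10, 6<10); eliminate day 1.
Row day 1 is strictly dominated by row day 2 (6>5, 10>9); eliminate day 1.
Column day 3 is strictly dominated by day 2 for the inspectee (6<10); eliminate day 3.
Only (day 2, day 2) remains, with payoff 6.

6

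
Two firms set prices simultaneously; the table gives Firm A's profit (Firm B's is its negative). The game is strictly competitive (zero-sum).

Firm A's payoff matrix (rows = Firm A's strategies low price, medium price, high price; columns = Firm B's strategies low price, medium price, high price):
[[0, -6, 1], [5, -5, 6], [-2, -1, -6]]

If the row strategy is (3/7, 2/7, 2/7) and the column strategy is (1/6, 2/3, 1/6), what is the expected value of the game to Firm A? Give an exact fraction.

-37/14

Against (1/6, 2/3, 1/6), each row's expected payoff is low price: -23/6; medium price: -3/2; high price: -2.
Taking the (3/7, 2/7, 2/7)-weighted average: (3/7)·(-23/6) + (2/7)·(-3/2) + (2/7)·(-2) = -37/14.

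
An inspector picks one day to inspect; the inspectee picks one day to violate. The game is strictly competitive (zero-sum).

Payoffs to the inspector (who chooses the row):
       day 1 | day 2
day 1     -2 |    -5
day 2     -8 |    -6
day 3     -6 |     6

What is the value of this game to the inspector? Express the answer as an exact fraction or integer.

Row day 2 is strictly dominated by row day 1, so the inspector never plays it.
The remaining 2×2 game on (day 1, day 3) × (day 1, day 2) has no saddle point. Let the inspector play day 1 with probability p; indifference gives −2p − 6(1−p) = −5p + 6(1−p), so p = 4/5.
Similarly the inspectee's optimal q on day 1 is 11/15, and the value is -2·(11/15) + (-5)·(4/15) = -14/5.

-14/5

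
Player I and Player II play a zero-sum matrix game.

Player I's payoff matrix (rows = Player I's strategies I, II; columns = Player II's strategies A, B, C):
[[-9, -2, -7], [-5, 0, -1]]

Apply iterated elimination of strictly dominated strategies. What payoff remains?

Column C is strictly dominated by A for Player II (-9<-7, -5<-1); eliminate C.
Column B is strictly dominated by A for Player II (-9<-2, -5<0); eliminate B.
Row I is strictly dominated by row II (-5>-9); eliminate I.
Only (II, A) remains, with payoff -5.

-5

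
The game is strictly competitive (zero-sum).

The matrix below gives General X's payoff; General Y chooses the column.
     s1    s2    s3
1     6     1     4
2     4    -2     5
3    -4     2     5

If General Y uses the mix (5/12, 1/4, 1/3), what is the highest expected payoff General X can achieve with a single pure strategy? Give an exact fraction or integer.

49/12

1: (6)·(5/12) + (1)·(1/4) + (4)·(1/3) = 49/12.
2: (4)·(5/12) + (-2)·(1/4) + (5)·(1/3) = 17/6.
3: (-4)·(5/12) + (2)·(1/4) + (5)·(1/3) = 1/2.
The best pure response is 1 with expected payoff 49/12.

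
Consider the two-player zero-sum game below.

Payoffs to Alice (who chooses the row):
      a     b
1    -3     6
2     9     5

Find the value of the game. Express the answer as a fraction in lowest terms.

69/13

Row minima are -3 and 5, so Alice's maximin is 5; column maxima are 9 and 6, so Bob's minimax is 6. These differ, so the equilibrium is in mixed strategies.
Let Alice play 1 with probability p. Bob is indifferent when −3p + 9(1−p) = 6p + 5(1−p), giving p = 4/13.
Let Bob play a with probability q. Alice is indifferent when −3q + 6(1−q) = 9q + 5(1−q), giving q = 1/13.
The value is -3·(1/13) + (6)·(12/13) = 69/13.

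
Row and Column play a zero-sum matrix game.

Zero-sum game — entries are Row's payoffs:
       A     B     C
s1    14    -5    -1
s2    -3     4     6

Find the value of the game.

Column C is strictly dominated by B for Column (it gives Row more in every row).
The remaining 2×2 game on (s1, s2) × (A, B) has no saddle point. Let Row play s1 with probability p; indifference gives 14p − 3(1−p) = −5p + 4(1−p), so p = 7/26.
Similarly Column's optimal q on A is 9/26, and the value is 14·(9/26) + (-5)·(17/26) = 41/26.

41/26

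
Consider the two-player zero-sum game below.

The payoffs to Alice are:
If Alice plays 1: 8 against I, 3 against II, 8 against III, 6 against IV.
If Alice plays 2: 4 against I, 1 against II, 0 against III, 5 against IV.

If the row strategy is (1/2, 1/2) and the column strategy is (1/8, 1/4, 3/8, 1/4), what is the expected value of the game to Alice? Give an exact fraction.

Against (1/8, 1/4, 3/8, 1/4), each row's expected payoff is 1: 25/4; 2: 2.
Taking the (1/2, 1/2)-weighted average: (1/2)·(25/4) + (1/2)·(2) = 33/8.

33/8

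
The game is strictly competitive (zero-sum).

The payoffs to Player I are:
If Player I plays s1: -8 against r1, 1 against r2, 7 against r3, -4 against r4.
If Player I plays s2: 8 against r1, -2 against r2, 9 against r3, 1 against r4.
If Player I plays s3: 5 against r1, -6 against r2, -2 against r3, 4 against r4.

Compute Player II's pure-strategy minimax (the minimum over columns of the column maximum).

1

The worst case (largest entry) in each column is r1: 8, r2: 1, r3: 9, r4: 4.
The best (smallest) of these is 1.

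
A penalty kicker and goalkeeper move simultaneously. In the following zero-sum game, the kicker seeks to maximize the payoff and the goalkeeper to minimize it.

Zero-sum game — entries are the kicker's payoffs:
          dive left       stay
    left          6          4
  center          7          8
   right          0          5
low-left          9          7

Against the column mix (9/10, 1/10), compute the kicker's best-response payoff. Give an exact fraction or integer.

44/5

left: (6)·(9/10) + (4)·(1/10) = 29/5.
center: (7)·(9/10) + (8)·(1/10) = 71/10.
right: (0)·(9/10) + (5)·(1/10) = 1/2.
low-left: (9)·(9/10) + (7)·(1/10) = 44/5.
The best pure response is low-left with expected payoff 44/5.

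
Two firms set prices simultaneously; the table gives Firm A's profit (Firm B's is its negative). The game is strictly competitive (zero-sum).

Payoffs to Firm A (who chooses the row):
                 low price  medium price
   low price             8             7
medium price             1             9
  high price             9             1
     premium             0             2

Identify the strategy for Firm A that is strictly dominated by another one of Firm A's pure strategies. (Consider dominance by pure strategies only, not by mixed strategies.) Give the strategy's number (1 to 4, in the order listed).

Compare premium with low price: 8 > 0, 7 > 2.
So low price strictly dominates premium for Firm A; premium is strictly dominated.

4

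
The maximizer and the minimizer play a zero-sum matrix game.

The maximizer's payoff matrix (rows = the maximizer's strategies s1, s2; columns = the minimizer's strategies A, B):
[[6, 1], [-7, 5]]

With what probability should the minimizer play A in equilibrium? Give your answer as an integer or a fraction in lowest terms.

Row minima are 1 and -7, so the maximizer's maximin is 1; column maxima are 6 and 5, so the minimizer's minimax is 5. These differ, so the equilibrium is in mixed strategies.
Let the minimizer play A with probability q. The maximizer is indifferent when 6q + (1−q) = −7q + 5(1−q), giving q = 4/17.

4/17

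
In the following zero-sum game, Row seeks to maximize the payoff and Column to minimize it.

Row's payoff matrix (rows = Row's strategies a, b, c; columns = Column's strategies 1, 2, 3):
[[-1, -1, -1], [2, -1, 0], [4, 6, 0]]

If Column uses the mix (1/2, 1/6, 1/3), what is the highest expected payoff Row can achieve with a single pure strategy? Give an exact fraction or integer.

3

a: (-1)·(1/2) + (-1)·(1/6) + (-1)·(1/3) = -1.
b: (2)·(1/2) + (-1)·(1/6) + (0)·(1/3) = 5/6.
c: (4)·(1/2) + (6)·(1/6) + (0)·(1/3) = 3.
The best pure response is c with expected payoff 3.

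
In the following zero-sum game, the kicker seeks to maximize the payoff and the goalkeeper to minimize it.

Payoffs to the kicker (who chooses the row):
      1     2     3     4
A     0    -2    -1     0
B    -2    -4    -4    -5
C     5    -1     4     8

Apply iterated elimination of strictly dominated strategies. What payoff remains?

-1

Column 1 is strictly dominated by 2 for the goalkeeper (-2<0, -4<-2, -1<5); eliminate 1.
Row B is strictly dominated by row A (-2>-4, -1>-4, 0>-5); eliminate B.
Column 3 is strictly dominated by 2 for the goalkeeper (-2<-1, -1<4); eliminate 3.
Column 4 is strictly dominated by 2 for the goalkeeper (-2<0, -1<8); eliminate 4.
Row A is strictly dominated by row C (-1>-2); eliminate A.
Only (C, 2) remains, with payoff -1.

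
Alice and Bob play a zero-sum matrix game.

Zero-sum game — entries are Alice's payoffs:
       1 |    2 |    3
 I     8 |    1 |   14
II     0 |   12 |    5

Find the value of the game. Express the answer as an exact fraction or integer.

96/19

Column 3 is strictly dominated by 1 for Bob (it gives Alice more in every row).
The remaining 2×2 game on (I, II) × (1, 2) has no saddle point. Let Alice play I with probability p; indifference gives 8p = p + 12(1−p), so p = 12/19.
Similarly Bob's optimal q on 1 is 11/19, and the value is 8·(11/19) + (1)·(8/19) = 96/19.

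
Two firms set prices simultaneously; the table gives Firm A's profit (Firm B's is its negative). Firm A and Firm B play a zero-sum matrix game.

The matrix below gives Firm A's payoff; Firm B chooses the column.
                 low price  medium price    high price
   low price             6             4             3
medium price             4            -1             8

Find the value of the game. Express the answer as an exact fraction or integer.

Column low price is strictly dominated by medium price for Firm B (it gives Firm A more in every row).
The remaining 2×2 game on (low price, medium price) × (medium price, high price) has no saddle point. Let Firm A play low price with probability p; indifference gives 4p − (1−p) = 3p + 8(1−p), so p = 9/10.
Similarly Firm B's optimal q on medium price is 1/2, and the value is 4·(1/2) + (3)·(1/2) = 7/2.

7/2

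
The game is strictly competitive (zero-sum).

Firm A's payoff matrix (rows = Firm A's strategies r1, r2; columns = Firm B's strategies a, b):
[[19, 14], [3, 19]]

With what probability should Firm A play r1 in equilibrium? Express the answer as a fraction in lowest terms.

16/21

Row minima are 14 and 3, so Firm A's maximin is 14; column maxima are 19 and 19, so Firm B's minimax is 19. These differ, so the equilibrium is in mixed strategies.
Let Firm A play r1 with probability p. Firm B is indifferent when 19p + 3(1−p) = 14p + 19(1−p), giving p = 16/21.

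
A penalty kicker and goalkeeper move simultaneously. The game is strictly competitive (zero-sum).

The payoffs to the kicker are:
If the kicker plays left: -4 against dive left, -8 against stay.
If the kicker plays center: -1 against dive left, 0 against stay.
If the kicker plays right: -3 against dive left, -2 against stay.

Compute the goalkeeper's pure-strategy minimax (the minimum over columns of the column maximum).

-1

The worst case (largest entry) in each column is dive left: -1, stay: 0.
The best (smallest) of these is -1.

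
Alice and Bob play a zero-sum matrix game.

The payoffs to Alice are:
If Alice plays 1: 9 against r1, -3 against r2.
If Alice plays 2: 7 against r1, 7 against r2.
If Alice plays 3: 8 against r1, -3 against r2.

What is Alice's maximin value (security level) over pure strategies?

The worst-case payoff for each row is 1: -3, 2: 7, 3: -3.
The best of these is 7.

7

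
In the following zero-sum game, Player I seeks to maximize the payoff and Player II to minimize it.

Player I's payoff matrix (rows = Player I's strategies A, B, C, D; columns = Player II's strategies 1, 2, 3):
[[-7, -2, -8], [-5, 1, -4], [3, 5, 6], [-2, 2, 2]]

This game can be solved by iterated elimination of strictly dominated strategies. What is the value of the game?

3

Column 2 is strictly dominated by 1 for Player II (-7<-2, -5<1, 3<5, -2<2); eliminate 2.
Row B is strictly dominated by row C (3>-5, 6>-4); eliminate B.
Row D is strictly dominated by row C (3>-2, 6>2); eliminate D.
Row A is strictly dominated by row C (3>-7, 6>-8); eliminate A.
Column 3 is strictly dominated by 1 for Player II (3<6); eliminate 3.
Only (C, 1) remains, with payoff 3.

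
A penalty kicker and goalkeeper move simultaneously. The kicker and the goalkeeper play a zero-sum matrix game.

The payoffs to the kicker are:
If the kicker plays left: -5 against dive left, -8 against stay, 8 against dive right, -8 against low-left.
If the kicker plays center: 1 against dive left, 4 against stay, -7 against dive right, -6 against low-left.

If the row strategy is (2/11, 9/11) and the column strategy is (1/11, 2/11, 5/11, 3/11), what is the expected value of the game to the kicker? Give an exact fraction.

Against (1/11, 2/11, 5/11, 3/11), each row's expected payoff is left: -5/11; center: -4.
Taking the (2/11, 9/11)-weighted average: (2/11)·(-5/11) + (9/11)·(-4) = -406/121.

-406/121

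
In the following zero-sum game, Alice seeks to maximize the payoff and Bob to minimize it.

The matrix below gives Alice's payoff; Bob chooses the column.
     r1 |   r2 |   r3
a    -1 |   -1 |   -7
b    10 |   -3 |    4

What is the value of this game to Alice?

-25/13

Column r1 is strictly dominated by r3 for Bob (it gives Alice more in every row).
The remaining 2×2 game on (a, b) × (r2, r3) has no saddle point. Let Alice play a with probability p; indifference gives −p − 3(1−p) = −7p + 4(1−p), so p = 7/13.
Similarly Bob's optimal q on r2 is 11/13, and the value is -1·(11/13) + (-7)·(2/13) = -25/13.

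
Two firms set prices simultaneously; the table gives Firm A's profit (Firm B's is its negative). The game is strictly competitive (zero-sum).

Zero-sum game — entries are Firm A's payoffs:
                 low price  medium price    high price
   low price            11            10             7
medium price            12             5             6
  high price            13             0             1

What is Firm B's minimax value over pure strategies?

7

The worst case (largest entry) in each column is low price: 13, medium price: 10, high price: 7.
The best (smallest) of these is 7.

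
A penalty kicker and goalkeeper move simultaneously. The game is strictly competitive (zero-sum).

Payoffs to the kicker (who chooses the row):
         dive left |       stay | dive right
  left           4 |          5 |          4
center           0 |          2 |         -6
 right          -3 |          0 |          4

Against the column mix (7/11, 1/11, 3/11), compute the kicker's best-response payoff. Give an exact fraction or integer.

45/11

left: (4)·(7/11) + (5)·(1/11) + (4)·(3/11) = 45/11.
center: (0)·(7/11) + (2)·(1/11) + (-6)·(3/11) = -16/11.
right: (-3)·(7/11) + (0)·(1/11) + (4)·(3/11) = -9/11.
The best pure response is left with expected payoff 45/11.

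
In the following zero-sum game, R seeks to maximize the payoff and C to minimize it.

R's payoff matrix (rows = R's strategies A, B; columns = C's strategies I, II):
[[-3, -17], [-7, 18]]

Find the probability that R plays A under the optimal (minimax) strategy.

25/39

Row minima are -17 and -7, so R's maximin is -7; column maxima are -3 and 18, so C's minimax is -3. These differ, so the equilibrium is in mixed strategies.
Let R play A with probability p. C is indifferent when −3p − 7(1−p) = −17p + 18(1−p), giving p = 25/39.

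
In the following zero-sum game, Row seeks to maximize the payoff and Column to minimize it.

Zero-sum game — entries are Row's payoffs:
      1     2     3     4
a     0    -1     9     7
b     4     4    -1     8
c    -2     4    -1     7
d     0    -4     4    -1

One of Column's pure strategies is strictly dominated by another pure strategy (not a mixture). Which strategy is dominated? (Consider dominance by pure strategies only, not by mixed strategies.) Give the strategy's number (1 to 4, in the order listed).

Column prefers columns that give Row less. Compare 4 with 2: -1 < 7, 4 < 8, 4 < 7, -4 < -1.
So 2 strictly dominates 4 for Column; 4 is strictly dominated.

4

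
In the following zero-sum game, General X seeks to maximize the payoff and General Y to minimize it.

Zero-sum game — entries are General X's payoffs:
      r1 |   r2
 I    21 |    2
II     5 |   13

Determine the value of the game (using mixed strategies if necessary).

263/27

Row minima are 2 and 5, so General X's maximin is 5; column maxima are 21 and 13, so General Y's minimax is 13. These differ, so the equilibrium is in mixed strategies.
Let General X play I with probability p. General Y is indifferent when 21p + 5(1−p) = 2p + 13(1−p), giving p = 8/27.
Let General Y play r1 with probability q. General X is indifferent when 21q + 2(1−q) = 5q + 13(1−q), giving q = 11/27.
The value is 21·(11/27) + (2)·(16/27) = 263/27.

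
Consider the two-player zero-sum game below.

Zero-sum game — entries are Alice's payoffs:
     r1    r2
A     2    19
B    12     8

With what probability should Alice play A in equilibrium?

4/21

Row minima are 2 and 8, so Alice's maximin is 8; column maxima are 12 and 19, so Bob's minimax is 12. These differ, so the equilibrium is in mixed strategies.
Let Alice play A with probability p. Bob is indifferent when 2p + 12(1−p) = 19p + 8(1−p), giving p = 4/21.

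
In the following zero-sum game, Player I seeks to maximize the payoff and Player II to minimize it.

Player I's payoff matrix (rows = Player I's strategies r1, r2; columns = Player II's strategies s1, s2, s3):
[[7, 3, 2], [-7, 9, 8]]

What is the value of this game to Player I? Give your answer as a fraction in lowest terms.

Column s2 is strictly dominated by s3 for Player II (it gives Player I more in every row).
The remaining 2×2 game on (r1, r2) × (s1, s3) has no saddle point. Let Player I play r1 with probability p; indifference gives 7p − 7(1−p) = 2p + 8(1−p), so p = 3/4.
Similarly Player II's optimal q on s1 is 3/10, and the value is 7·(3/10) + (2)·(7/10) = 7/2.

7/2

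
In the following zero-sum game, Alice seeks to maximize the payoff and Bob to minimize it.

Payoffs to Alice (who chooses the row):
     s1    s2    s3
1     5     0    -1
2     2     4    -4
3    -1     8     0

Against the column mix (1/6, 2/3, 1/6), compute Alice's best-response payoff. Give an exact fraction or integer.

1: (5)·(1/6) + (0)·(2/3) + (-1)·(1/6) = 2/3.
2: (2)·(1/6) + (4)·(2/3) + (-4)·(1/6) = 7/3.
3: (-1)·(1/6) + (8)·(2/3) + (0)·(1/6) = 31/6.
The best pure response is 3 with expected payoff 31/6.

31/6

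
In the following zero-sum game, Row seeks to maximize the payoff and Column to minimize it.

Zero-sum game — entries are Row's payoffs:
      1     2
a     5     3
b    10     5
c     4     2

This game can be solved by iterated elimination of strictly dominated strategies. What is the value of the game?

5

Column 1 is strictly dominated by 2 for Column (3<5, 5<10, 2<4); eliminate 1.
Row c is strictly dominated by row a (3>2); eliminate c.
Row a is strictly dominated by row b (5>3); eliminate a.
Only (b, 2) remains, with payoff 5.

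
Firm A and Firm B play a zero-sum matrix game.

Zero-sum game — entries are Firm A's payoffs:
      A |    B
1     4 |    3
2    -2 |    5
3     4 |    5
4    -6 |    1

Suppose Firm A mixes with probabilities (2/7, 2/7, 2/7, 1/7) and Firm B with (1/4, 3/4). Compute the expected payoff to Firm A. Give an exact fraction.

Against (1/4, 3/4), each row's expected payoff is 1: 13/4; 2: 13/4; 3: 19/4; 4: -3/4.
Taking the (2/7, 2/7, 2/7, 1/7)-weighted average: (2/7)·(13/4) + (2/7)·(13/4) + (2/7)·(19/4) + (1/7)·(-3/4) = 87/28.

87/28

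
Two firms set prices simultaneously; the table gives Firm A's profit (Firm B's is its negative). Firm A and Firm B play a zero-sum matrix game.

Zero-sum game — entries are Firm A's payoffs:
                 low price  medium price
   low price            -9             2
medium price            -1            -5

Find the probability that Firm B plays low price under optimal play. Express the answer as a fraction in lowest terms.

7/15

Row minima are -9 and -5, so Firm A's maximin is -5; column maxima are -1 and 2, so Firm B's minimax is -1. These differ, so the equilibrium is in mixed strategies.
Let Firm B play low price with probability q. Firm A is indifferent when −9q + 2(1−q) = −q − 5(1−q), giving q = 7/15.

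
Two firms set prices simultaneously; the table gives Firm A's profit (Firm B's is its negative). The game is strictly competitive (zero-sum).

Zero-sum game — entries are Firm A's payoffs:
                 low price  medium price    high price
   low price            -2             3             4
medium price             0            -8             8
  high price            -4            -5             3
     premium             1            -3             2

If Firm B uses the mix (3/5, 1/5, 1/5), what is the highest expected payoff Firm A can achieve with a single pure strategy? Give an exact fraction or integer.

low price: (-2)·(3/5) + (3)·(1/5) + (4)·(1/5) = 1/5.
medium price: (0)·(3/5) + (-8)·(1/5) + (8)·(1/5) = 0.
high price: (-4)·(3/5) + (-5)·(1/5) + (3)·(1/5) = -14/5.
premium: (1)·(3/5) + (-3)·(1/5) + (2)·(1/5) = 2/5.
The best pure response is premium with expected payoff 2/5.

2/5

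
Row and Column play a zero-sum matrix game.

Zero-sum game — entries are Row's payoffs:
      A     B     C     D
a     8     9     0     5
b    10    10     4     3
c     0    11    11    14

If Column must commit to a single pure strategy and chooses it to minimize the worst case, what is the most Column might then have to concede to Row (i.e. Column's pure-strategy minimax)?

The worst case (largest entry) in each column is A: 10, B: 11, C: 11, D: 14.
The best (smallest) of these is 10.

10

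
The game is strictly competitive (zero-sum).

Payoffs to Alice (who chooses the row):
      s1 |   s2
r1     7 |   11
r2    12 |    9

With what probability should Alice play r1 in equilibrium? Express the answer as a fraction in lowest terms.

Row minima are 7 and 9, so Alice's maximin is 9; column maxima are 12 and 11, so Bob's minimax is 11. These differ, so the equilibrium is in mixed strategies.
Let Alice play r1 with probability p. Bob is indifferent when 7p + 12(1−p) = 11p + 9(1−p), giving p = 3/7.

3/7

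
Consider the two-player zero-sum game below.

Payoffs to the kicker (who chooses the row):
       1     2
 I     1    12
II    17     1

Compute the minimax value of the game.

203/27

Row minima are 1 and 1, so the kicker's maximin is 1; column maxima are 17 and 12, so the goalkeeper's minimax is 12. These differ, so the equilibrium is in mixed strategies.
Let the kicker play I with probability p. The goalkeeper is indifferent when p + 17(1−p) = 12p + (1−p), giving p = 16/27.
Let the goalkeeper play 1 with probability q. The kicker is indifferent when q + 12(1−q) = 17q + (1−q), giving q = 11/27.
The value is 1·(11/27) + (12)·(16/27) = 203/27.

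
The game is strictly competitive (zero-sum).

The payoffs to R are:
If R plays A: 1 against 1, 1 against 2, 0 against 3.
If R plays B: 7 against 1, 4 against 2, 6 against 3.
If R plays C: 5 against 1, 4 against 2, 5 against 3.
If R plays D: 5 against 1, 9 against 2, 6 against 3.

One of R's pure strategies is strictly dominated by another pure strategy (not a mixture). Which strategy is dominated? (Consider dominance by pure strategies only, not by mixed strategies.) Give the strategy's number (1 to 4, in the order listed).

Compare A with B: 7 > 1, 4 > 1, 6 > 0.
So B strictly dominates A for R; A is strictly dominated.

1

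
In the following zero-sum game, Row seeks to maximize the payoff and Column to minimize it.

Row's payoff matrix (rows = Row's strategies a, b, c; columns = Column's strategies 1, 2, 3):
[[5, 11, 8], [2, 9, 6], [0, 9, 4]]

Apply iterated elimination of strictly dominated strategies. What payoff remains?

5

Row c is strictly dominated by row a (5>0, 11>9, 8>4); eliminate c.
Row b is strictly dominated by row a (5>2, 11>9, 8>6); eliminate b.
Column 2 is strictly dominated by 1 for Column (5<11); eliminate 2.
Column 3 is strictly dominated by 1 for Column (5<8); eliminate 3.
Only (a, 1) remains, with payoff 5.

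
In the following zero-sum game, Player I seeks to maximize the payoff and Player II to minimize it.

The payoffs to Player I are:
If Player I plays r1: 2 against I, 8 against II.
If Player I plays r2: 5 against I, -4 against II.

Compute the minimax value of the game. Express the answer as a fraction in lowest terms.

16/5

Row minima are 2 and -4, so Player I's maximin is 2; column maxima are 5 and 8, so Player II's minimax is 5. These differ, so the equilibrium is in mixed strategies.
Let Player I play r1 with probability p. Player II is indifferent when 2p + 5(1−p) = 8p − 4(1−p), giving p = 3/5.
Let Player II play I with probability q. Player I is indifferent when 2q + 8(1−q) = 5q − 4(1−q), giving q = 4/5.
The value is 2·(4/5) + (8)·(1/5) = 16/5.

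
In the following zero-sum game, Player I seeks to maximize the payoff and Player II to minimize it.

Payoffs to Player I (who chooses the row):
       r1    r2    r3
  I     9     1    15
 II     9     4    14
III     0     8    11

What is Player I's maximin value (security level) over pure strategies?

4

The worst-case payoff for each row is I: 1, II: 4, III: 0.
The best of these is 4.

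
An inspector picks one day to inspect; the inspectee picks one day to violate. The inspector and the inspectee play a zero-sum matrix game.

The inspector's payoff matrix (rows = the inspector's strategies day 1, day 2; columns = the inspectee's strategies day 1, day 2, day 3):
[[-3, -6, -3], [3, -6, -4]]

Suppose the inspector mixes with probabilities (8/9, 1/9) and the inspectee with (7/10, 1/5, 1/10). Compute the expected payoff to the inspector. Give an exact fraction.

-283/90

Against (7/10, 1/5, 1/10), each row's expected payoff is day 1: -18/5; day 2: 1/2.
Taking the (8/9, 1/9)-weighted average: (8/9)·(-18/5) + (1/9)·(1/2) = -283/90.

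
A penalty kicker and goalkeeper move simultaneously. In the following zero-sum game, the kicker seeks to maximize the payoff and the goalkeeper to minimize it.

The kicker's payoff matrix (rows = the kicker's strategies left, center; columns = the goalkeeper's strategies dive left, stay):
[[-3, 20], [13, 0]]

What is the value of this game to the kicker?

Row minima are -3 and 0, so the kicker's maximin is 0; column maxima are 13 and 20, so the goalkeeper's minimax is 13. These differ, so the equilibrium is in mixed strategies.
Let the kicker play left with probability p. The goalkeeper is indifferent when −3p + 13(1−p) = 20p, giving p = 13/36.
Let the goalkeeper play dive left with probability q. The kicker is indifferent when −3q + 20(1−q) = 13q, giving q = 5/9.
The value is -3·(5/9) + (20)·(4/9) = 65/9.

65/9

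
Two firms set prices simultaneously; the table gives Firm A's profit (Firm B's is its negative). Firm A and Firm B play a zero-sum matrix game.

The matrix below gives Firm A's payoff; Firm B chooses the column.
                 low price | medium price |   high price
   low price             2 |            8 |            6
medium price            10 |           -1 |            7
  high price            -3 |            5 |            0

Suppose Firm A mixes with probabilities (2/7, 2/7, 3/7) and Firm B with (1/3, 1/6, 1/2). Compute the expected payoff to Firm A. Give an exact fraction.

Against (1/3, 1/6, 1/2), each row's expected payoff is low price: 5; medium price: 20/3; high price: -1/6.
Taking the (2/7, 2/7, 3/7)-weighted average: (2/7)·(5) + (2/7)·(20/3) + (3/7)·(-1/6) = 137/42.

137/42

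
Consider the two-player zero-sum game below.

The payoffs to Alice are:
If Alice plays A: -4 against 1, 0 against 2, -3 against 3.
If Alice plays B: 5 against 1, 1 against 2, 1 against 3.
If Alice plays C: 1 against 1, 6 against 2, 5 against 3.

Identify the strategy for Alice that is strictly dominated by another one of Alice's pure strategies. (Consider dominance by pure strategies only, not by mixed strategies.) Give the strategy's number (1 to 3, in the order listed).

Compare A with B: 5 > -4, 1 > 0, 1 > -3.
So B strictly dominates A for Alice; A is strictly dominated.

1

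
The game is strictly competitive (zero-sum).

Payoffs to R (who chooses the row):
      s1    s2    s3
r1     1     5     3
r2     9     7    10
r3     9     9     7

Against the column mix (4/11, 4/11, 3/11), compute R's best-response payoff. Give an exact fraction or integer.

r1: (1)·(4/11) + (5)·(4/11) + (3)·(3/11) = 3.
r2: (9)·(4/11) + (7)·(4/11) + (10)·(3/11) = 94/11.
r3: (9)·(4/11) + (9)·(4/11) + (7)·(3/11) = 93/11.
The best pure response is r2 with expected payoff 94/11.

94/11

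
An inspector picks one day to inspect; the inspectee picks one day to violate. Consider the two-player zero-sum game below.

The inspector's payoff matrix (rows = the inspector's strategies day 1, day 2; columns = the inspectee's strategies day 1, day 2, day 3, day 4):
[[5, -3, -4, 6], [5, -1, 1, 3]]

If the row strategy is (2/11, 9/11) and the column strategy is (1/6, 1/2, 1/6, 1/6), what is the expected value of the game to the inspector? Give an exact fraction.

25/33

Against (1/6, 1/2, 1/6, 1/6), each row's expected payoff is day 1: -1/3; day 2: 1.
Taking the (2/11, 9/11)-weighted average: (2/11)·(-1/3) + (9/11)·(1) = 25/33.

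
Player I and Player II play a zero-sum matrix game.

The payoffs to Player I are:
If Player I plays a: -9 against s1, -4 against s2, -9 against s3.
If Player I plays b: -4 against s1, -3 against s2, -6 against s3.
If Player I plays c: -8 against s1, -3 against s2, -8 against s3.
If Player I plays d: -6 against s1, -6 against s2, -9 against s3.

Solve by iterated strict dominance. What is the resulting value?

-6

Row d is strictly dominated by row b (-4>-6, -3>-6, -6>-9); eliminate d.
Row a is strictly dominated by row b (-4>-9, -3>-4, -6>-9); eliminate a.
Column s2 is strictly dominated by s1 for Player II (-4<-3, -8<-3); eliminate s2.
Row c is strictly dominated by row b (-4>-8, -6>-8); eliminate c.
Column s1 is strictly dominated by s3 for Player II (-6<-4); eliminate s1.
Only (b, s3) remains, with payoff -6.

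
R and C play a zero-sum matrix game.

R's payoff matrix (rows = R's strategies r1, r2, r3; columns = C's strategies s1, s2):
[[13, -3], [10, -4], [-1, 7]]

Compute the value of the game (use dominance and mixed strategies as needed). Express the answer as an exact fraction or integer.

11/3

Row r2 is strictly dominated by row r1, so R never plays it.
The remaining 2×2 game on (r1, r3) × (s1, s2) has no saddle point. Let R play r1 with probability p; indifference gives 13p − (1−p) = −3p + 7(1−p), so p = 1/3.
Similarly C's optimal q on s1 is 5/12, and the value is 13·(5/12) + (-3)·(7/12) = 11/3.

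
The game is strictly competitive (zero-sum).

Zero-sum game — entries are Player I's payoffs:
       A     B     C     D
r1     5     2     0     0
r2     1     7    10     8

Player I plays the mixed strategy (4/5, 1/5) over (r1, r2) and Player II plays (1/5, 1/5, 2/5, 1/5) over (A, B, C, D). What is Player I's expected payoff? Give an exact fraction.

64/25

Against (1/5, 1/5, 2/5, 1/5), each row's expected payoff is r1: 7/5; r2: 36/5.
Taking the (4/5, 1/5)-weighted average: (4/5)·(7/5) + (1/5)·(36/5) = 64/25.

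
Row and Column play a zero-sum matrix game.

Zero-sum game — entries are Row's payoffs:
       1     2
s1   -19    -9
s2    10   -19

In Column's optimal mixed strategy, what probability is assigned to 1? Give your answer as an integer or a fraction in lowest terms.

Row minima are -19 and -19, so Row's maximin is -19; column maxima are 10 and -9, so Column's minimax is -9. These differ, so the equilibrium is in mixed strategies.
Let Column play 1 with probability q. Row is indifferent when −19q − 9(1−q) = 10q − 19(1−q), giving q = 10/39.

10/39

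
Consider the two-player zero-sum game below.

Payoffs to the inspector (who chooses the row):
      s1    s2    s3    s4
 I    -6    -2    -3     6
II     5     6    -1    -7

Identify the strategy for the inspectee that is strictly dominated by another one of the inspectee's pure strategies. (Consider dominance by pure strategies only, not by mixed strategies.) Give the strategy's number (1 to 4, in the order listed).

2

The inspectee prefers columns that give the inspector less. Compare s2 with s1: -6 < -2, 5 < 6.
So s1 strictly dominates s2 for the inspectee; s2 is strictly dominated.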